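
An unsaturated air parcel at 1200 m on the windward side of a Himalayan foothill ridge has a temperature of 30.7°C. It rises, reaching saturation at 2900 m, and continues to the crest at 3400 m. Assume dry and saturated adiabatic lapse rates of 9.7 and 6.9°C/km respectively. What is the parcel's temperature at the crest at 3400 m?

Dry to 2900 m: -9.7 × 1.7 km = -16.49°C, so T = 14.21°C.
Saturated to 3400 m: -6.9 × 0.5 km = -3.45°C, so T = 10.76°C.

10.76°C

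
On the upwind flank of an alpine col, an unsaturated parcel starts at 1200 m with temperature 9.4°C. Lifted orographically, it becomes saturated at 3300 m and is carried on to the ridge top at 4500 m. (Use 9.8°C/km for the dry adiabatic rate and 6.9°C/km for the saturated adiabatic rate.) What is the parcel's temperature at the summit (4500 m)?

Dry to 3300 m: -9.8 × 2.1 km = -20.58°C, so T = -11.18°C.
Saturated to 4500 m: -6.9 × 1.2 km = -8.28°C, so T = -19.46°C.

-19.46°C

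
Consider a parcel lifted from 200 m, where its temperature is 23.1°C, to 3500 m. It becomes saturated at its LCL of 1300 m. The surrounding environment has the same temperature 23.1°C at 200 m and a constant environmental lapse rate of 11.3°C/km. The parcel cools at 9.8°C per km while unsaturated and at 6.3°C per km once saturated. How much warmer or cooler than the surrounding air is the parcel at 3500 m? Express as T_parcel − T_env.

Parcel:
  Dry to 1300 m: -9.8 × 1.1 km = -10.78°C, so T = 12.32°C.
  Saturated to 3500 m: -6.3 × 2.2 km = -13.86°C, so T = -1.54°C.
Environment:
  Environment to 3500 m: -11.3 × 3.3 km = -37.29°C, so T = -14.19°C.
T_parcel − T_env = -1.54 − (-14.19) = +12.65°C

+12.65°C (parcel warmer than environment)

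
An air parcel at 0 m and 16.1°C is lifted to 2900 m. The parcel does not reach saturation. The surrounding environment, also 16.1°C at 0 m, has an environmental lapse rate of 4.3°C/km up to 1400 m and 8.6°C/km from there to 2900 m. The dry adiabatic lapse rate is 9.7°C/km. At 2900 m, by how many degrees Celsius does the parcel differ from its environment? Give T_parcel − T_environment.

-9.21°C (parcel cooler than environment)

Parcel:
  Dry to 2900 m: -9.7 × 2.9 km = -28.13°C, so T = -12.03°C.
Environment:
  Environment, lower layer to 1400 m: -4.3 × 1.4 km = -6.02°C, so T = 10.08°C.
  Environment, upper layer to 2900 m: -8.6 × 1.5 km = -12.9°C, so T = -2.82°C.
T_parcel − T_env = -12.03 − (-2.82) = -9.21°C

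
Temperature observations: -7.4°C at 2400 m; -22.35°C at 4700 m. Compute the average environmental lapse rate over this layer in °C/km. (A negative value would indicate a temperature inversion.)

Γ = −ΔT/Δz = (-7.4 − (-22.35)) / (4700 − 2400) m
  = 14.95°C / 2.3 km = 6.5°C/km

6.5°C/km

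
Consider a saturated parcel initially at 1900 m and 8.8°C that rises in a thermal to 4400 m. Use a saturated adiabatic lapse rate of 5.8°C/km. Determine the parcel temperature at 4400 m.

-5.7°C

Saturated adiabatic to 4400 m: -5.8 × 2.5 km = -14.5°C, so T = -5.7°C.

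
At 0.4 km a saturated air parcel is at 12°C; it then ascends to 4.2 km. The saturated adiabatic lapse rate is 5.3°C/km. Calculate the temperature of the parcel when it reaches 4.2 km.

Saturated adiabatic to 4200 m: -5.3 × 3.8 km = -20.14°C, so T = -8.14°C.

-8.14°C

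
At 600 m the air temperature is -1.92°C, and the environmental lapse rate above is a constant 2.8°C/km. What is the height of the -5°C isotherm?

1700 m

Height above start = (-1.92 − (-5)) / 2.8 = 1.1 km
Altitude = 600 m + 1100 m = 1700 m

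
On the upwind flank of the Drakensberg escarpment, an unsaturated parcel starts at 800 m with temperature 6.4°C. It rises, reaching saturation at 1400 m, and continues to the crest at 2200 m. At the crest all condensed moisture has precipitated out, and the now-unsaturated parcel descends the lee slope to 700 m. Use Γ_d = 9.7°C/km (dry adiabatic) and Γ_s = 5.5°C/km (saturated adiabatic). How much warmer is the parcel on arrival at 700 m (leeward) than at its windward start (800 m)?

800 → 1400 m (dry, 9.7°C/km): ΔT = -9.7 × 0.6 = -5.82°C → T = 0.58°C
1400 → 2200 m (saturated, 5.5°C/km): ΔT = -5.5 × 0.8 = -4.4°C → T = -3.82°C
2200 → 700 m (dry descent, 9.7°C/km): ΔT = +9.7 × 1.5 = +14.55°C → T = 10.73°C
Net change vs windward start: 10.73 − 6.4 = +4.33°C

+4.33°C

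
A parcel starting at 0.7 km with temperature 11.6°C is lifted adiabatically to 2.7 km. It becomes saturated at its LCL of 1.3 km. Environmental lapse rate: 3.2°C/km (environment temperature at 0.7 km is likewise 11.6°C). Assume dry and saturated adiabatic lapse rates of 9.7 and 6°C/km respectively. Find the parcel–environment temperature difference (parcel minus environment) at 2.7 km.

-7.82°C (parcel cooler than environment)

Parcel:
  700–1300 m, dry: Δz = 0.6 km ⇒ ΔT = -5.82°C; T = 5.78°C
  1300–2700 m, saturated: Δz = 1.4 km ⇒ ΔT = -8.4°C; T = -2.62°C
Environment:
  700–2700 m, environment: Δz = 2 km ⇒ ΔT = -6.4°C; T = 5.2°C
T_parcel − T_env = -2.62 − 5.2 = -7.82°C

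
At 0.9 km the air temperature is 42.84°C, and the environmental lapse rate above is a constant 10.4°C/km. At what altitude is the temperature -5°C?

5.5 km

Height above start = (42.84 − (-5)) / 10.4 = 4.6 km
Altitude = 900 m + 4600 m = 5500 m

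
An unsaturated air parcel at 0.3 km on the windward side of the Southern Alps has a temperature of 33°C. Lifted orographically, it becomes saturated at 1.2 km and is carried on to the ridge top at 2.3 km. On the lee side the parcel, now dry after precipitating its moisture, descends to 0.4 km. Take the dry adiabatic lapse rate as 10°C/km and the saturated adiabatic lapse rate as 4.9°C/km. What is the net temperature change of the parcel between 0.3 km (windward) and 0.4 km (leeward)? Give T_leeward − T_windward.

+4.61°C

300–1200 m, dry: Δz = 0.9 km ⇒ ΔT = -9°C; T = 24°C
1200–2300 m, saturated: Δz = 1.1 km ⇒ ΔT = -5.39°C; T = 18.61°C
2300–400 m, dry descent: Δz = 1.9 km ⇒ ΔT = +19°C; T = 37.61°C
Net change vs windward start: 37.61 − 33 = +4.61°C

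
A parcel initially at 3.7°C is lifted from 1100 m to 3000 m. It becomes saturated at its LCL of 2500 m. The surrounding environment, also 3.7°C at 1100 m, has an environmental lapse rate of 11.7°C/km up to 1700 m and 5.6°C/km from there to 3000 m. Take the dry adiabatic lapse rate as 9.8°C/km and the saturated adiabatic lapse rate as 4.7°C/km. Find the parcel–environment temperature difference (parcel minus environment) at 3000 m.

Parcel:
  1100–2500 m, dry: Δz = 1.4 km ⇒ ΔT = -13.72°C; T = -10.02°C
  2500–3000 m, saturated: Δz = 0.5 km ⇒ ΔT = -2.35°C; T = -12.37°C
Environment:
  1100–1700 m, environment, lower layer: Δz = 0.6 km ⇒ ΔT = -7.02°C; T = -3.32°C
  1700–3000 m, environment, upper layer: Δz = 1.3 km ⇒ ΔT = -7.28°C; T = -10.6°C
T_parcel − T_env = -12.37 − (-10.6) = -1.77°C

-1.77°C (parcel cooler than environment)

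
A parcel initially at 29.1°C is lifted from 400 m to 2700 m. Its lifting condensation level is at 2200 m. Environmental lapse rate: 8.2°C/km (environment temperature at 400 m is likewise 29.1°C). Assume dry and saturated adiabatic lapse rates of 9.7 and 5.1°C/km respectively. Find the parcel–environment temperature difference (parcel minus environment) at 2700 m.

Parcel:
  400–2200 m, dry: Δz = 1.8 km ⇒ ΔT = -17.46°C; T = 11.64°C
  2200–2700 m, saturated: Δz = 0.5 km ⇒ ΔT = -2.55°C; T = 9.09°C
Environment:
  400–2700 m, environment: Δz = 2.3 km ⇒ ΔT = -18.86°C; T = 10.24°C
T_parcel − T_env = 9.09 − 10.24 = -1.15°C

-1.15°C (parcel cooler than environment)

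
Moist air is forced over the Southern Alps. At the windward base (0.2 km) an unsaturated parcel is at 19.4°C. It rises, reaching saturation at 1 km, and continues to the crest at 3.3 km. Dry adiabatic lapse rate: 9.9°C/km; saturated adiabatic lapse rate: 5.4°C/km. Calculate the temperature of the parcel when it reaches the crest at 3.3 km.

-0.94°C

200–1000 m, dry: Δz = 0.8 km ⇒ ΔT = -7.92°C; T = 11.48°C
1000–3300 m, saturated: Δz = 2.3 km ⇒ ΔT = -12.42°C; T = -0.94°C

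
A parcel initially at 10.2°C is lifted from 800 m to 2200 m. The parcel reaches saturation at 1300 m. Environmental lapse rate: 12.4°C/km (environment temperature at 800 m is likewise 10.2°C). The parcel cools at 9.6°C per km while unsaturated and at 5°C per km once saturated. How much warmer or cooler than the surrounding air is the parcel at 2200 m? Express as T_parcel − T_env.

Parcel:
  Dry to 1300 m: -9.6 × 0.5 km = -4.8°C, so T = 5.4°C.
  Saturated to 2200 m: -5 × 0.9 km = -4.5°C, so T = 0.9°C.
Environment:
  Environment to 2200 m: -12.4 × 1.4 km = -17.36°C, so T = -7.16°C.
T_parcel − T_env = 0.9 − (-7.16) = +8.06°C

+8.06°C (parcel warmer than environment)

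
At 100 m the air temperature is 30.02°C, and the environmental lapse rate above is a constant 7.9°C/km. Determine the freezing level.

3900 m

Height above start = (30.02 − 0) / 7.9 = 3.8 km
Altitude = 100 m + 3800 m = 3900 m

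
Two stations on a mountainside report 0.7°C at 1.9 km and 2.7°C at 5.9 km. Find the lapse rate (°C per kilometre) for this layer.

Γ = −ΔT/Δz = (0.7 − 2.7) / (5900 − 1900) m
  = -2°C / 4 km = -0.5°C/km

-0.5°C/km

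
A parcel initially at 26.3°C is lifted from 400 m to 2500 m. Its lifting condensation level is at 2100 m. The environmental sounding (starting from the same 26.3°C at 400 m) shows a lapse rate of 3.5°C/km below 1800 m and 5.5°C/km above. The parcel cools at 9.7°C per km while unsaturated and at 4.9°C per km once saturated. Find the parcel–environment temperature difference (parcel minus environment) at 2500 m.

-9.7°C (parcel cooler than environment)

Parcel:
  Dry to 2100 m: -9.7 × 1.7 km = -16.49°C, so T = 9.81°C.
  Saturated to 2500 m: -4.9 × 0.4 km = -1.96°C, so T = 7.85°C.
Environment:
  Environment, lower layer to 1800 m: -3.5 × 1.4 km = -4.9°C, so T = 21.4°C.
  Environment, upper layer to 2500 m: -5.5 × 0.7 km = -3.85°C, so T = 17.55°C.
T_parcel − T_env = 7.85 − 17.55 = -9.7°C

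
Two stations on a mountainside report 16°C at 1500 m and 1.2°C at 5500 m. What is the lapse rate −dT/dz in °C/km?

3.7°C/km

Γ = −ΔT/Δz = (16 − 1.2) / (5500 − 1500) m
  = 14.8°C / 4 km = 3.7°C/km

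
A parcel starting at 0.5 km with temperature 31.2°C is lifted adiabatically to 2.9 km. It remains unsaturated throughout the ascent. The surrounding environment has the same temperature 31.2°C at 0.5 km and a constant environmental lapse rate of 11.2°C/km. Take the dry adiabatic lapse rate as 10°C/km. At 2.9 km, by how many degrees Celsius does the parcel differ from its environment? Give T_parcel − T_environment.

Parcel:
  From 500 m to 2900 m (dry): cools by 10 × 2.4 = 24°C, giving 7.2°C.
Environment:
  From 500 m to 2900 m (environment): cools by 11.2 × 2.4 = 26.88°C, giving 4.32°C.
T_parcel − T_env = 7.2 − 4.32 = +2.88°C

+2.88°C (parcel warmer than environment)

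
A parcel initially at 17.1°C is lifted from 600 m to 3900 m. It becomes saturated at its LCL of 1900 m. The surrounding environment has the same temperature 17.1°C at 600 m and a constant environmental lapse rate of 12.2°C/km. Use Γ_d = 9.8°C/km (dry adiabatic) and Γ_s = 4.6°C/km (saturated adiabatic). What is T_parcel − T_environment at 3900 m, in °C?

Parcel:
  From 600 m to 1900 m (dry): cools by 9.8 × 1.3 = 12.74°C, giving 4.36°C.
  From 1900 m to 3900 m (saturated): cools by 4.6 × 2 = 9.2°C, giving -4.84°C.
Environment:
  From 600 m to 3900 m (environment): cools by 12.2 × 3.3 = 40.26°C, giving -23.16°C.
T_parcel − T_env = -4.84 − (-23.16) = +18.32°C

+18.32°C (parcel warmer than environment)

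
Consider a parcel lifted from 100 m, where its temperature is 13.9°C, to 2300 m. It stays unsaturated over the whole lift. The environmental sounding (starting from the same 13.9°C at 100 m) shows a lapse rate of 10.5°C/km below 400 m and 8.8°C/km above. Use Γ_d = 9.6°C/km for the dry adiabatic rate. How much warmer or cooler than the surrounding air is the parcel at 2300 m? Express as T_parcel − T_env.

Parcel:
  100–2300 m, dry: Δz = 2.2 km ⇒ ΔT = -21.12°C; T = -7.22°C
Environment:
  100–400 m, environment, lower layer: Δz = 0.3 km ⇒ ΔT = -3.15°C; T = 10.75°C
  400–2300 m, environment, upper layer: Δz = 1.9 km ⇒ ΔT = -16.72°C; T = -5.97°C
T_parcel − T_env = -7.22 − (-5.97) = -1.25°C

-1.25°C (parcel cooler than environment)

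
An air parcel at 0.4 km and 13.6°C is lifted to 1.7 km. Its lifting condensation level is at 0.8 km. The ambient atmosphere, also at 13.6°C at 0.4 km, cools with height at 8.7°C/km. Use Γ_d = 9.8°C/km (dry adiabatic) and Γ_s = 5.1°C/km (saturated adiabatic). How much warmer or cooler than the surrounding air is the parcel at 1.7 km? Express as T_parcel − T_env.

+2.8°C (parcel warmer than environment)

Parcel:
  From 400 m to 800 m (dry): cools by 9.8 × 0.4 = 3.92°C, giving 9.68°C.
  From 800 m to 1700 m (saturated): cools by 5.1 × 0.9 = 4.59°C, giving 5.09°C.
Environment:
  From 400 m to 1700 m (environment): cools by 8.7 × 1.3 = 11.31°C, giving 2.29°C.
T_parcel − T_env = 5.09 − 2.29 = +2.8°C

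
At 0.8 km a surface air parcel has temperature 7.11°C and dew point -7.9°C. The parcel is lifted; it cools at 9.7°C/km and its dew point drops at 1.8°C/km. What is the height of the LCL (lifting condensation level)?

T and T_d converge at 9.7 − 1.8 = 7.9°C per km
Height above start = (7.11 − (-7.9)) / 7.9 = 1.9 km
LCL altitude = 800 m + 1900 m = 2700 m

2.7 km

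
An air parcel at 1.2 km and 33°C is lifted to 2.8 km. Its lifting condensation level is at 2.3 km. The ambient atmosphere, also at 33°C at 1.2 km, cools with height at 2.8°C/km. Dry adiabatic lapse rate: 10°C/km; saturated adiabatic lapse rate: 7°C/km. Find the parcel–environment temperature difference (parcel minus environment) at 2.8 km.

Parcel:
  1200–2300 m, dry: Δz = 1.1 km ⇒ ΔT = -11°C; T = 22°C
  2300–2800 m, saturated: Δz = 0.5 km ⇒ ΔT = -3.5°C; T = 18.5°C
Environment:
  1200–2800 m, environment: Δz = 1.6 km ⇒ ΔT = -4.48°C; T = 28.52°C
T_parcel − T_env = 18.5 − 28.52 = -10.02°C

-10.02°C (parcel cooler than environment)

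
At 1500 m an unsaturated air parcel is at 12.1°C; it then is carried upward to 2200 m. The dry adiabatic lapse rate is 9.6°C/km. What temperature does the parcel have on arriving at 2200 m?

Dry adiabatic to 2200 m: -9.6 × 0.7 km = -6.72°C, so T = 5.38°C.

5.38°C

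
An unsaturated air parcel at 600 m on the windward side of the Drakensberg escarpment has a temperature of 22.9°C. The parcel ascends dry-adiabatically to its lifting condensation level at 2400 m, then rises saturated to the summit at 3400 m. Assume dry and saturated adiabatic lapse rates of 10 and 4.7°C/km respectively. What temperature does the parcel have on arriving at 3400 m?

0.2°C

600–2400 m, dry: Δz = 1.8 km ⇒ ΔT = -18°C; T = 4.9°C
2400–3400 m, saturated: Δz = 1 km ⇒ ΔT = -4.7°C; T = 0.2°C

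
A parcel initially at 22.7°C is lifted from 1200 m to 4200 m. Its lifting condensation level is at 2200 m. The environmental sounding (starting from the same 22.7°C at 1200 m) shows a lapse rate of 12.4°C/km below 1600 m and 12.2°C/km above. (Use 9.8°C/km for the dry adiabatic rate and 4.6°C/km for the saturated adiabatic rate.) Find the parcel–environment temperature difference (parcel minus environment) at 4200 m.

+17.68°C (parcel warmer than environment)

Parcel:
  1200 → 2200 m (dry, 9.8°C/km): ΔT = -9.8 × 1 = -9.8°C → T = 12.9°C
  2200 → 4200 m (saturated, 4.6°C/km): ΔT = -4.6 × 2 = -9.2°C → T = 3.7°C
Environment:
  1200 → 1600 m (environment, lower layer, 12.4°C/km): ΔT = -12.4 × 0.4 = -4.96°C → T = 17.74°C
  1600 → 4200 m (environment, upper layer, 12.2°C/km): ΔT = -12.2 × 2.6 = -31.72°C → T = -13.98°C
T_parcel − T_env = 3.7 − (-13.98) = +17.68°C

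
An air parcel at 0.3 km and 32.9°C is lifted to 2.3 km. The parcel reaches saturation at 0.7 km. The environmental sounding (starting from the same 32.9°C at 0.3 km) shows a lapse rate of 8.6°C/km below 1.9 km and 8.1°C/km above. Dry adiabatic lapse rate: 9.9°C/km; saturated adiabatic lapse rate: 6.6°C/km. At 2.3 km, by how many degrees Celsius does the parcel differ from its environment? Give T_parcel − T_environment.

+2.48°C (parcel warmer than environment)

Parcel:
  300–700 m, dry: Δz = 0.4 km ⇒ ΔT = -3.96°C; T = 28.94°C
  700–2300 m, saturated: Δz = 1.6 km ⇒ ΔT = -10.56°C; T = 18.38°C
Environment:
  300–1900 m, environment, lower layer: Δz = 1.6 km ⇒ ΔT = -13.76°C; T = 19.14°C
  1900–2300 m, environment, upper layer: Δz = 0.4 km ⇒ ΔT = -3.24°C; T = 15.9°C
T_parcel − T_env = 18.38 − 15.9 = +2.48°C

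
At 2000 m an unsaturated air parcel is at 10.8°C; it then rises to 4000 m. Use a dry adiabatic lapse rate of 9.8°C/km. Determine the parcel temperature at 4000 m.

-8.8°C

2000 → 4000 m (dry adiabatic, 9.8°C/km): ΔT = -9.8 × 2 = -19.6°C → T = -8.8°C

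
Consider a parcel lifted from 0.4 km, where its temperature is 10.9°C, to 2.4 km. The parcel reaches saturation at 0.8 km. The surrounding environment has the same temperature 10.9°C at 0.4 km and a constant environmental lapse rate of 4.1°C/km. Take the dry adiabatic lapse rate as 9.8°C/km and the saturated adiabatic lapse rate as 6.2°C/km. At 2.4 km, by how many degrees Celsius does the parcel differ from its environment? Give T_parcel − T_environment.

-5.64°C (parcel cooler than environment)

Parcel:
  From 400 m to 800 m (dry): cools by 9.8 × 0.4 = 3.92°C, giving 6.98°C.
  From 800 m to 2400 m (saturated): cools by 6.2 × 1.6 = 9.92°C, giving -2.94°C.
Environment:
  From 400 m to 2400 m (environment): cools by 4.1 × 2 = 8.2°C, giving 2.7°C.
T_parcel − T_env = -2.94 − 2.7 = -5.64°C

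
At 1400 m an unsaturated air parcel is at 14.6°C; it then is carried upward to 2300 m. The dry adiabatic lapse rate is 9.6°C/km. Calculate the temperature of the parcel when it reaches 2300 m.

5.96°C

From 1400 m to 2300 m (dry adiabatic): cools by 9.6 × 0.9 = 8.64°C, giving 5.96°C.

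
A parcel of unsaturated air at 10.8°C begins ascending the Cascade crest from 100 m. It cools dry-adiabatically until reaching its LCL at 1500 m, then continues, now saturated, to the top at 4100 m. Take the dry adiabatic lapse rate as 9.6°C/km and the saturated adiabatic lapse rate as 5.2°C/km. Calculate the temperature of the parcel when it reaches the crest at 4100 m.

From 100 m to 1500 m (dry): cools by 9.6 × 1.4 = 13.44°C, giving -2.64°C.
From 1500 m to 4100 m (saturated): cools by 5.2 × 2.6 = 13.52°C, giving -16.16°C.

-16.16°C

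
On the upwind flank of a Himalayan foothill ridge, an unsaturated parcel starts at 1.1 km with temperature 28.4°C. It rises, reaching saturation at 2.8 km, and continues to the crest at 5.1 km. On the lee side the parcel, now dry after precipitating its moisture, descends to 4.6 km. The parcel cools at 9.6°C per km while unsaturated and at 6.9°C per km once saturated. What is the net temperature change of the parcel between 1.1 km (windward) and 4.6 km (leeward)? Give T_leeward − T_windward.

From 1100 m to 2800 m (dry): cools by 9.6 × 1.7 = 16.32°C, giving 12.08°C.
From 2800 m to 5100 m (saturated): cools by 6.9 × 2.3 = 15.87°C, giving -3.79°C.
From 5100 m to 4600 m (dry descent): warms by 9.6 × 0.5 = 4.8°C, giving 1.01°C.
Net change vs windward start: 1.01 − 28.4 = -27.39°C

-27.39°C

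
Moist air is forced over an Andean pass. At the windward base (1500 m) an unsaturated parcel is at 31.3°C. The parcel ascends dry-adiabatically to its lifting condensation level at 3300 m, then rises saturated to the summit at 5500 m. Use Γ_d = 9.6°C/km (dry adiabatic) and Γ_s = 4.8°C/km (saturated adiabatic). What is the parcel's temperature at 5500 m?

3.46°C

Dry to 3300 m: -9.6 × 1.8 km = -17.28°C, so T = 14.02°C.
Saturated to 5500 m: -4.8 × 2.2 km = -10.56°C, so T = 3.46°C.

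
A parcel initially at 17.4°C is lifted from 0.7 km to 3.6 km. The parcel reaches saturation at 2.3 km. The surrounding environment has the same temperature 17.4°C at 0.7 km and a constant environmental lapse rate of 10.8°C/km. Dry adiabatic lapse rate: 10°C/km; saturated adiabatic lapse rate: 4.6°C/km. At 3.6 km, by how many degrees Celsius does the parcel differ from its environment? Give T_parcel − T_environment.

Parcel:
  From 700 m to 2300 m (dry): cools by 10 × 1.6 = 16°C, giving 1.4°C.
  From 2300 m to 3600 m (saturated): cools by 4.6 × 1.3 = 5.98°C, giving -4.58°C.
Environment:
  From 700 m to 3600 m (environment): cools by 10.8 × 2.9 = 31.32°C, giving -13.92°C.
T_parcel − T_env = -4.58 − (-13.92) = +9.34°C

+9.34°C (parcel warmer than environment)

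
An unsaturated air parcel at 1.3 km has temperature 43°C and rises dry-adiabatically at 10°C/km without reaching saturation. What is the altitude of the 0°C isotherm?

Height above start = (43 − 0) / 10 = 4.3 km
Altitude = 1300 m + 4300 m = 5600 m

5.6 km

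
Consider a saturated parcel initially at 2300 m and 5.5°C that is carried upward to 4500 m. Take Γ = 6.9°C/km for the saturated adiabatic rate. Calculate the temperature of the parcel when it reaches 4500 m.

2300 → 4500 m (saturated adiabatic, 6.9°C/km): ΔT = -6.9 × 2.2 = -15.18°C → T = -9.68°C

-9.68°C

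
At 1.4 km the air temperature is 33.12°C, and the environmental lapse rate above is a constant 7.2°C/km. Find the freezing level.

6 km

Height above start = (33.12 − 0) / 7.2 = 4.6 km
Altitude = 1400 m + 4600 m = 6000 m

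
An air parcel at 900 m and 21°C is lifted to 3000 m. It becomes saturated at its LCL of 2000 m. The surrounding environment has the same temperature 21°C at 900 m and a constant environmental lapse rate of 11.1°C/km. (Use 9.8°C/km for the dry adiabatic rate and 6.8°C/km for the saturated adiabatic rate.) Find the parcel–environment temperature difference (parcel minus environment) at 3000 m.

Parcel:
  900 → 2000 m (dry, 9.8°C/km): ΔT = -9.8 × 1.1 = -10.78°C → T = 10.22°C
  2000 → 3000 m (saturated, 6.8°C/km): ΔT = -6.8 × 1 = -6.8°C → T = 3.42°C
Environment:
  900 → 3000 m (environment, 11.1°C/km): ΔT = -11.1 × 2.1 = -23.31°C → T = -2.31°C
T_parcel − T_env = 3.42 − (-2.31) = +5.73°C

+5.73°C (parcel warmer than environment)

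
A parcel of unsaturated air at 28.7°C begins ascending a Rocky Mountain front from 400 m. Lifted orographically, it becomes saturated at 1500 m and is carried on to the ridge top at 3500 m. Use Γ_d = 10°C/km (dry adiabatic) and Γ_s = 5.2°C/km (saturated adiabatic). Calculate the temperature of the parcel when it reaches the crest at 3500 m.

7.3°C

400 → 1500 m (dry, 10°C/km): ΔT = -10 × 1.1 = -11°C → T = 17.7°C
1500 → 3500 m (saturated, 5.2°C/km): ΔT = -5.2 × 2 = -10.4°C → T = 7.3°C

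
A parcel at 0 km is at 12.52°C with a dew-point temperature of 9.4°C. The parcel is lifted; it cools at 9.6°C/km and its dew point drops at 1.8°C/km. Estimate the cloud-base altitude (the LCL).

0.4 km

T and T_d converge at 9.6 − 1.8 = 7.8°C per km
Height above start = (12.52 − 9.4) / 7.8 = 0.4 km
LCL altitude = 0 m + 400 m = 400 m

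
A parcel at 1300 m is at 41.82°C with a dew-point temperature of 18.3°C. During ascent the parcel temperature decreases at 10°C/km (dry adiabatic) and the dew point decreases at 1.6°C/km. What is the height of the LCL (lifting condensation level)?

4100 m

T and T_d converge at 10 − 1.6 = 8.4°C per km
Height above start = (41.82 − 18.3) / 8.4 = 2.8 km
LCL altitude = 1300 m + 2800 m = 4100 m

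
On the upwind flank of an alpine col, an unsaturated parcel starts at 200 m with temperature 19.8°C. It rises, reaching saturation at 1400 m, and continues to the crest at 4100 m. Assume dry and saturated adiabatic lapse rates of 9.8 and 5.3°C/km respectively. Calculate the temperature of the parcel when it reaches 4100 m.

Dry to 1400 m: -9.8 × 1.2 km = -11.76°C, so T = 8.04°C.
Saturated to 4100 m: -5.3 × 2.7 km = -14.31°C, so T = -6.27°C.

-6.27°C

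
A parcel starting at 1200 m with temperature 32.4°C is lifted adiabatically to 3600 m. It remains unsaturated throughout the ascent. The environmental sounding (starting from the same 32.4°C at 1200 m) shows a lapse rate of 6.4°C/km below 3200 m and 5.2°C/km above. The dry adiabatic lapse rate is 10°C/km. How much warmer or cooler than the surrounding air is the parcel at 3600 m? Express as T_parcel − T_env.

-9.12°C (parcel cooler than environment)

Parcel:
  1200 → 3600 m (dry, 10°C/km): ΔT = -10 × 2.4 = -24°C → T = 8.4°C
Environment:
  1200 → 3200 m (environment, lower layer, 6.4°C/km): ΔT = -6.4 × 2 = -12.8°C → T = 19.6°C
  3200 → 3600 m (environment, upper layer, 5.2°C/km): ΔT = -5.2 × 0.4 = -2.08°C → T = 17.52°C
T_parcel − T_env = 8.4 − 17.52 = -9.12°C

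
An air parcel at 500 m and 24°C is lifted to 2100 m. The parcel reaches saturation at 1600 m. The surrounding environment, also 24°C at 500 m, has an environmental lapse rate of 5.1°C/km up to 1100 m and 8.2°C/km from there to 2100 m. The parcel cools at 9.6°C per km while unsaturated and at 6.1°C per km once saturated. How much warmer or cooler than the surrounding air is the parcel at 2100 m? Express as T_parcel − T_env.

-2.35°C (parcel cooler than environment)

Parcel:
  500 → 1600 m (dry, 9.6°C/km): ΔT = -9.6 × 1.1 = -10.56°C → T = 13.44°C
  1600 → 2100 m (saturated, 6.1°C/km): ΔT = -6.1 × 0.5 = -3.05°C → T = 10.39°C
Environment:
  500 → 1100 m (environment, lower layer, 5.1°C/km): ΔT = -5.1 × 0.6 = -3.06°C → T = 20.94°C
  1100 → 2100 m (environment, upper layer, 8.2°C/km): ΔT = -8.2 × 1 = -8.2°C → T = 12.74°C
T_parcel − T_env = 10.39 − 12.74 = -2.35°C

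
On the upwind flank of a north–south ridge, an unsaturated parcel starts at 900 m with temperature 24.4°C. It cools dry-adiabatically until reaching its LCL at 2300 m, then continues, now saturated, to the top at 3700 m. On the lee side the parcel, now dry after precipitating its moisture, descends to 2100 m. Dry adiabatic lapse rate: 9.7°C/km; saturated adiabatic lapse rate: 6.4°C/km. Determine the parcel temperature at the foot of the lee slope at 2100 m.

17.38°C

From 900 m to 2300 m (dry): cools by 9.7 × 1.4 = 13.58°C, giving 10.82°C.
From 2300 m to 3700 m (saturated): cools by 6.4 × 1.4 = 8.96°C, giving 1.86°C.
From 3700 m to 2100 m (dry descent): warms by 9.7 × 1.6 = 15.52°C, giving 17.38°C.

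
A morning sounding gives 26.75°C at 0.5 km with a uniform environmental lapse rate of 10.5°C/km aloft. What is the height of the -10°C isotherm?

4 km

Height above start = (26.75 − (-10)) / 10.5 = 3.5 km
Altitude = 500 m + 3500 m = 4000 m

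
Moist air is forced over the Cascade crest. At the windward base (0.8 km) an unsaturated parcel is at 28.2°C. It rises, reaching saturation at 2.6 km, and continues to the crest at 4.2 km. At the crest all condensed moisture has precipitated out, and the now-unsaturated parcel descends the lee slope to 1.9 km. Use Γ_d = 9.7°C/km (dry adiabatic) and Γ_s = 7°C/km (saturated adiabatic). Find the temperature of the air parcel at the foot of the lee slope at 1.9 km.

21.85°C

800–2600 m, dry: Δz = 1.8 km ⇒ ΔT = -17.46°C; T = 10.74°C
2600–4200 m, saturated: Δz = 1.6 km ⇒ ΔT = -11.2°C; T = -0.46°C
4200–1900 m, dry descent: Δz = 2.3 km ⇒ ΔT = +22.31°C; T = 21.85°C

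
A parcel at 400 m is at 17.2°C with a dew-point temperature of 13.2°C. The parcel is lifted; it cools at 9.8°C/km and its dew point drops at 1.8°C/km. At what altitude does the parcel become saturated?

900 m

T and T_d converge at 9.8 − 1.8 = 8°C per km
Height above start = (17.2 − 13.2) / 8 = 0.5 km
LCL altitude = 400 m + 500 m = 900 m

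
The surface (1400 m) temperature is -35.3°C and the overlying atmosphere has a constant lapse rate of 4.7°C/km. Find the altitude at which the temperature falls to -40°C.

Height above start = (-35.3 − (-40)) / 4.7 = 1 km
Altitude = 1400 m + 1000 m = 2400 m

2400 m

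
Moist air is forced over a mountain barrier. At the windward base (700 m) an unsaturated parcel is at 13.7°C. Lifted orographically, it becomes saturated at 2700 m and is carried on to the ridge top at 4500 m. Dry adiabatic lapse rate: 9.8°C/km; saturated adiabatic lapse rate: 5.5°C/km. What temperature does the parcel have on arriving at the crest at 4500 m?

-15.8°C

700–2700 m, dry: Δz = 2 km ⇒ ΔT = -19.6°C; T = -5.9°C
2700–4500 m, saturated: Δz = 1.8 km ⇒ ΔT = -9.9°C; T = -15.8°C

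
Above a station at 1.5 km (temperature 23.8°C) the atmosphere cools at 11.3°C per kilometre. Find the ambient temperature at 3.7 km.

Environmental to 3700 m: -11.3 × 2.2 km = -24.86°C, so T = -1.06°C.

-1.06°C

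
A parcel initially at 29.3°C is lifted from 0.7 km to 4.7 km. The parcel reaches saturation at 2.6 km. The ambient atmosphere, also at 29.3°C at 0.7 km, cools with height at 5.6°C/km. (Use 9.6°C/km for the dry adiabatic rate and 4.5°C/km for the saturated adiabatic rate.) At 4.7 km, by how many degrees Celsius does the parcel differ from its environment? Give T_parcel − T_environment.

Parcel:
  From 700 m to 2600 m (dry): cools by 9.6 × 1.9 = 18.24°C, giving 11.06°C.
  From 2600 m to 4700 m (saturated): cools by 4.5 × 2.1 = 9.45°C, giving 1.61°C.
Environment:
  From 700 m to 4700 m (environment): cools by 5.6 × 4 = 22.4°C, giving 6.9°C.
T_parcel − T_env = 1.61 − 6.9 = -5.29°C

-5.29°C (parcel cooler than environment)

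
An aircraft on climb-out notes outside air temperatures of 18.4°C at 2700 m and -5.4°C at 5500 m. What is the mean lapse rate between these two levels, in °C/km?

8.5°C/km

Γ = −ΔT/Δz = (18.4 − (-5.4)) / (5500 − 2700) m
  = 23.8°C / 2.8 km = 8.5°C/km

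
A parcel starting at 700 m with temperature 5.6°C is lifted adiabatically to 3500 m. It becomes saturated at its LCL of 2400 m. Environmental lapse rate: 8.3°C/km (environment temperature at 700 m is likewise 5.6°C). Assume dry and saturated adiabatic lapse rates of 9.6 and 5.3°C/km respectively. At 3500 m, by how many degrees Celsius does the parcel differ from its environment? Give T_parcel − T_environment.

Parcel:
  700 → 2400 m (dry, 9.6°C/km): ΔT = -9.6 × 1.7 = -16.32°C → T = -10.72°C
  2400 → 3500 m (saturated, 5.3°C/km): ΔT = -5.3 × 1.1 = -5.83°C → T = -16.55°C
Environment:
  700 → 3500 m (environment, 8.3°C/km): ΔT = -8.3 × 2.8 = -23.24°C → T = -17.64°C
T_parcel − T_env = -16.55 − (-17.64) = +1.09°C

+1.09°C (parcel warmer than environment)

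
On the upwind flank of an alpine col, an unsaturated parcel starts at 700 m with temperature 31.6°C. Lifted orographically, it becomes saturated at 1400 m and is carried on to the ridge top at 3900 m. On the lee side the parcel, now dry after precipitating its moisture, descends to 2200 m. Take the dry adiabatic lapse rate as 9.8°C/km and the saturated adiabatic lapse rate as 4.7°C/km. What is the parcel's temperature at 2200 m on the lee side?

29.65°C

Dry to 1400 m: -9.8 × 0.7 km = -6.86°C, so T = 24.74°C.
Saturated to 3900 m: -4.7 × 2.5 km = -11.75°C, so T = 12.99°C.
Dry descent to 2200 m: +9.8 × 1.7 km = +16.66°C, so T = 29.65°C.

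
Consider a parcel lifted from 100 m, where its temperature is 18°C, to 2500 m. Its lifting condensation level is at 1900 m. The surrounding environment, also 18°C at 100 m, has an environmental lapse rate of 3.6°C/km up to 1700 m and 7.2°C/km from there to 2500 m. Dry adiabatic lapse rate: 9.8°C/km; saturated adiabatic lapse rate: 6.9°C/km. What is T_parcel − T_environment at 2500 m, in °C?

Parcel:
  100–1900 m, dry: Δz = 1.8 km ⇒ ΔT = -17.64°C; T = 0.36°C
  1900–2500 m, saturated: Δz = 0.6 km ⇒ ΔT = -4.14°C; T = -3.78°C
Environment:
  100–1700 m, environment, lower layer: Δz = 1.6 km ⇒ ΔT = -5.76°C; T = 12.24°C
  1700–2500 m, environment, upper layer: Δz = 0.8 km ⇒ ΔT = -5.76°C; T = 6.48°C
T_parcel − T_env = -3.78 − 6.48 = -10.26°C

-10.26°C (parcel cooler than environment)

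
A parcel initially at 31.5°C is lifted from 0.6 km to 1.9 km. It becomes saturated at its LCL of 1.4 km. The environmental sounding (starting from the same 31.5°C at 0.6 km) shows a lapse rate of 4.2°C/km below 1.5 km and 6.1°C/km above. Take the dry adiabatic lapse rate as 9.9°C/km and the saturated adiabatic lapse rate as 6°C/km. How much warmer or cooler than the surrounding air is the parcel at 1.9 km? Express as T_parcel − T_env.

Parcel:
  600 → 1400 m (dry, 9.9°C/km): ΔT = -9.9 × 0.8 = -7.92°C → T = 23.58°C
  1400 → 1900 m (saturated, 6°C/km): ΔT = -6 × 0.5 = -3°C → T = 20.58°C
Environment:
  600 → 1500 m (environment, lower layer, 4.2°C/km): ΔT = -4.2 × 0.9 = -3.78°C → T = 27.72°C
  1500 → 1900 m (environment, upper layer, 6.1°C/km): ΔT = -6.1 × 0.4 = -2.44°C → T = 25.28°C
T_parcel − T_env = 20.58 − 25.28 = -4.7°C

-4.7°C (parcel cooler than environment)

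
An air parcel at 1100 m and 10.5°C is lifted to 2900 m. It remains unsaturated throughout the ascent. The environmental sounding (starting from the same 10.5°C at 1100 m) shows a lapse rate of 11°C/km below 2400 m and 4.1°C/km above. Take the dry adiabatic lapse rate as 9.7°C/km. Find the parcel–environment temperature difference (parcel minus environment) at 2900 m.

-1.11°C (parcel cooler than environment)

Parcel:
  From 1100 m to 2900 m (dry): cools by 9.7 × 1.8 = 17.46°C, giving -6.96°C.
Environment:
  From 1100 m to 2400 m (environment, lower layer): cools by 11 × 1.3 = 14.3°C, giving -3.8°C.
  From 2400 m to 2900 m (environment, upper layer): cools by 4.1 × 0.5 = 2.05°C, giving -5.85°C.
T_parcel − T_env = -6.96 − (-5.85) = -1.11°C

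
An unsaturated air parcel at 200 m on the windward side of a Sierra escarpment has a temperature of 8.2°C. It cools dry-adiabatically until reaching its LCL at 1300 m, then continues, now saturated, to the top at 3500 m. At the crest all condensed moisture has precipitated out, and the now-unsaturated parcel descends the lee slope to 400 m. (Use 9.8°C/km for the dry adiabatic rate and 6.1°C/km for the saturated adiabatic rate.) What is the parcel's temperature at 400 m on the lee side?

200–1300 m, dry: Δz = 1.1 km ⇒ ΔT = -10.78°C; T = -2.58°C
1300–3500 m, saturated: Δz = 2.2 km ⇒ ΔT = -13.42°C; T = -16°C
3500–400 m, dry descent: Δz = 3.1 km ⇒ ΔT = +30.38°C; T = 14.38°C

14.38°C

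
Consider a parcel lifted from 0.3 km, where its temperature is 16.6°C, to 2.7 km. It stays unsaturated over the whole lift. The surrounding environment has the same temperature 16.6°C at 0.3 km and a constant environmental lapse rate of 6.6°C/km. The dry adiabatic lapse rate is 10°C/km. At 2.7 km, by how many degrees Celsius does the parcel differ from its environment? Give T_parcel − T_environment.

Parcel:
  300–2700 m, dry: Δz = 2.4 km ⇒ ΔT = -24°C; T = -7.4°C
Environment:
  300–2700 m, environment: Δz = 2.4 km ⇒ ΔT = -15.84°C; T = 0.76°C
T_parcel − T_env = -7.4 − 0.76 = -8.16°C

-8.16°C (parcel cooler than environment)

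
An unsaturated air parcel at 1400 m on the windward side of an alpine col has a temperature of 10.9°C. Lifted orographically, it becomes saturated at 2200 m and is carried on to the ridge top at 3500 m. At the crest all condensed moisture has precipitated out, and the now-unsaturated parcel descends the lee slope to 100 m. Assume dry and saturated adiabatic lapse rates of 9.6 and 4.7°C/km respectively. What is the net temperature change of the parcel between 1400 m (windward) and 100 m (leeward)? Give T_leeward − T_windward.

1400 → 2200 m (dry, 9.6°C/km): ΔT = -9.6 × 0.8 = -7.68°C → T = 3.22°C
2200 → 3500 m (saturated, 4.7°C/km): ΔT = -4.7 × 1.3 = -6.11°C → T = -2.89°C
3500 → 100 m (dry descent, 9.6°C/km): ΔT = +9.6 × 3.4 = +32.64°C → T = 29.75°C
Net change vs windward start: 29.75 − 10.9 = +18.85°C

+18.85°C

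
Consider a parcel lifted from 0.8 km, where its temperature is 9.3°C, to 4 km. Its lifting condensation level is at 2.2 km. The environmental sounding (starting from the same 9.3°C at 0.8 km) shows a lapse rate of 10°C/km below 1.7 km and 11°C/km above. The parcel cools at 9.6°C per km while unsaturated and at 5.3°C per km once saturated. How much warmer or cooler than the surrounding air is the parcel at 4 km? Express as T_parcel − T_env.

+11.32°C (parcel warmer than environment)

Parcel:
  800–2200 m, dry: Δz = 1.4 km ⇒ ΔT = -13.44°C; T = -4.14°C
  2200–4000 m, saturated: Δz = 1.8 km ⇒ ΔT = -9.54°C; T = -13.68°C
Environment:
  800–1700 m, environment, lower layer: Δz = 0.9 km ⇒ ΔT = -9°C; T = 0.3°C
  1700–4000 m, environment, upper layer: Δz = 2.3 km ⇒ ΔT = -25.3°C; T = -25°C
T_parcel − T_env = -13.68 − (-25) = +11.32°C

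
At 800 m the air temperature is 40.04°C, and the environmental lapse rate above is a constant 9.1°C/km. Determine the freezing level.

5200 m

Height above start = (40.04 − 0) / 9.1 = 4.4 km
Altitude = 800 m + 4400 m = 5200 m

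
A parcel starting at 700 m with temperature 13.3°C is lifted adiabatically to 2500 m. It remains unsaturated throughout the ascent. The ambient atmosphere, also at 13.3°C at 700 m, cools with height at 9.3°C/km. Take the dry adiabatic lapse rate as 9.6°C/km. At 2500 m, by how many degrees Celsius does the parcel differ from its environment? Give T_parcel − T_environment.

Parcel:
  700–2500 m, dry: Δz = 1.8 km ⇒ ΔT = -17.28°C; T = -3.98°C
Environment:
  700–2500 m, environment: Δz = 1.8 km ⇒ ΔT = -16.74°C; T = -3.44°C
T_parcel − T_env = -3.98 − (-3.44) = -0.54°C

-0.54°C (parcel cooler than environment)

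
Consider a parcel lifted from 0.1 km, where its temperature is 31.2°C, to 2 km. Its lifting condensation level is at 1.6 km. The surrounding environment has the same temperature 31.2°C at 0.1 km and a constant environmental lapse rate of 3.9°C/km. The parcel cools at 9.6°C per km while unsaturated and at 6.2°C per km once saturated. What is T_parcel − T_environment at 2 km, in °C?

Parcel:
  Dry to 1600 m: -9.6 × 1.5 km = -14.4°C, so T = 16.8°C.
  Saturated to 2000 m: -6.2 × 0.4 km = -2.48°C, so T = 14.32°C.
Environment:
  Environment to 2000 m: -3.9 × 1.9 km = -7.41°C, so T = 23.79°C.
T_parcel − T_env = 14.32 − 23.79 = -9.47°C

-9.47°C (parcel cooler than environment)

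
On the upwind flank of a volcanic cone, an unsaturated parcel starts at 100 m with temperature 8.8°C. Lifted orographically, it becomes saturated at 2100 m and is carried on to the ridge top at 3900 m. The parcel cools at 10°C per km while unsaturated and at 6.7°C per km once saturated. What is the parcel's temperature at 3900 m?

-23.26°C

100 → 2100 m (dry, 10°C/km): ΔT = -10 × 2 = -20°C → T = -11.2°C
2100 → 3900 m (saturated, 6.7°C/km): ΔT = -6.7 × 1.8 = -12.06°C → T = -23.26°C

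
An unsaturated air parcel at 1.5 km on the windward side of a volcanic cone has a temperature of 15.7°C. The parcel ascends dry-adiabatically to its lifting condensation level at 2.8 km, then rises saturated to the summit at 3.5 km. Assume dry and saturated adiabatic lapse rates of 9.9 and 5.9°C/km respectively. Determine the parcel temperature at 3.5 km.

Dry to 2800 m: -9.9 × 1.3 km = -12.87°C, so T = 2.83°C.
Saturated to 3500 m: -5.9 × 0.7 km = -4.13°C, so T = -1.3°C.

-1.3°C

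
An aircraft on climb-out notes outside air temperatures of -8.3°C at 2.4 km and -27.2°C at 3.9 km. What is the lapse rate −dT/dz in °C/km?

12.6°C/km

Γ = −ΔT/Δz = (-8.3 − (-27.2)) / (3900 − 2400) m
  = 18.9°C / 1.5 km = 12.6°C/km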